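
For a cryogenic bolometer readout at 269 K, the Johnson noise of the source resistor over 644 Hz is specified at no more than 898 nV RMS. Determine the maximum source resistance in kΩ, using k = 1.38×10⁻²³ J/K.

84.3 kΩ

Johnson–Nyquist: V_n = √(4kTRB) ⇒ R = V_n² / (4kTB)
4kTB = 4 × 1.38×10⁻²³ × 269 × 6.44×10² = 9.56×10⁻¹⁸
R = (8.98×10⁻⁷)² / 9.56×10⁻¹⁸ = 8.43×10⁴ Ω = 84.3 kΩ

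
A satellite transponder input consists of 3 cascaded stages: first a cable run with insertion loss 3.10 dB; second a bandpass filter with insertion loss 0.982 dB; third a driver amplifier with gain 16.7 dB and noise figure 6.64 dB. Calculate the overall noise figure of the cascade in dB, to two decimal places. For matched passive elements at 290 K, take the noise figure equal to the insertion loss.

10.72 dB

Convert to linear (a loss of L dB is a gain of −L dB): F_i = 10^(NF_i/10), G_i = 10^(G_i,dB/10)
  Stage 1: F_1 = 10^(3.10/10) = 2.042, G_1 = 10^(−3.10/10) = 0.4898
  Stage 2: F_2 = 10^(0.982/10) = 1.254, G_2 = 10^(−0.982/10) = 0.7976
  Stage 3: F_3 = 10^(6.64/10) = 4.613, G_3 = 10^(16.7/10) = 46.77
Friis cascade:
  F = 2.042 + (1.254 − 1)/0.4898 + (4.613 − 1)/0.3907 = 11.81
NF = 10 log₁₀(11.81) = 10.72 dB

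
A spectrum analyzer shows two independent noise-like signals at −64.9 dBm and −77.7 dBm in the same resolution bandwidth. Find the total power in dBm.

−64.7 dBm

Convert to linear, add, convert back:
P₁ = 3.24×10⁻¹⁰ W, P₂ = 1.70×10⁻¹¹ W
P_tot = 3.41×10⁻¹⁰ W → 10 log₁₀(P_tot / 10⁻³) = −64.7 dBm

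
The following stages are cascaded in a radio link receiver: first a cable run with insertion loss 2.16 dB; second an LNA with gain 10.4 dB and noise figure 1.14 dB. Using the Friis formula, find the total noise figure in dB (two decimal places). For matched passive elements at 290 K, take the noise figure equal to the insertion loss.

Convert to linear (a loss of L dB is a gain of −L dB): F_i = 10^(NF_i/10), G_i = 10^(G_i,dB/10)
  Stage 1: F_1 = 10^(2.16/10) = 1.644, G_1 = 10^(−2.16/10) = 0.6081
  Stage 2: F_2 = 10^(1.14/10) = 1.300, G_2 = 10^(10.4/10) = 10.96
Friis cascade:
  F = 1.644 + (1.300 − 1)/0.6081 = 2.138
NF = 10 log₁₀(2.138) = 3.30 dB

3.30 dB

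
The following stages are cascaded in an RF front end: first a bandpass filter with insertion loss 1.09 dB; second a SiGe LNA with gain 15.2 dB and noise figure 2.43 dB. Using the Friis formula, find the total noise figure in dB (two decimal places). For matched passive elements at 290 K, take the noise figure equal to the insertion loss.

3.52 dB

Convert to linear (a loss of L dB is a gain of −L dB): F_i = 10^(NF_i/10), G_i = 10^(G_i,dB/10)
  Stage 1: F_1 = 10^(1.09/10) = 1.285, G_1 = 10^(−1.09/10) = 0.7780
  Stage 2: F_2 = 10^(2.43/10) = 1.750, G_2 = 10^(15.2/10) = 33.11
Friis cascade:
  F = 1.285 + (1.750 − 1)/0.7780 = 2.249
NF = 10 log₁₀(2.249) = 3.52 dB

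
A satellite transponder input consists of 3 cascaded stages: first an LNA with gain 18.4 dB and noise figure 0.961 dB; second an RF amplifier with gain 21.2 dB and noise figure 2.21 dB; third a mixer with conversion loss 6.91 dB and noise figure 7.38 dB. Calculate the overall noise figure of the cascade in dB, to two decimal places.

Convert to linear (a loss of L dB is a gain of −L dB): F_i = 10^(NF_i/10), G_i = 10^(G_i,dB/10)
  Stage 1: F_1 = 10^(0.961/10) = 1.248, G_1 = 10^(18.4/10) = 69.18
  Stage 2: F_2 = 10^(2.21/10) = 1.663, G_2 = 10^(21.2/10) = 131.8
  Stage 3: F_3 = 10^(7.38/10) = 5.470, G_3 = 10^(−6.91/10) = 0.2037
Friis cascade:
  F = 1.248 + (1.663 − 1)/69.18 + (5.470 − 1)/9120 = 1.258
NF = 10 log₁₀(1.258) = 1.00 dB

1.00 dB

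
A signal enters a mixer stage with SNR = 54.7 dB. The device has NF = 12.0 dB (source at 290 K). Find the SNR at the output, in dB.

By definition F = SNR_in/SNR_out, so in dB: SNR_out = SNR_in − NF
SNR_out = 54.7 − 12.0 = 42.7 dB

42.7 dB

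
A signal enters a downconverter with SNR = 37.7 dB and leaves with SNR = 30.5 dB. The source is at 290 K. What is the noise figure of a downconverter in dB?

NF (dB) = SNR_in(dB) − SNR_out(dB) when the source is at T₀
NF = 37.7 − 30.5 = 7.2 dB

7.2 dB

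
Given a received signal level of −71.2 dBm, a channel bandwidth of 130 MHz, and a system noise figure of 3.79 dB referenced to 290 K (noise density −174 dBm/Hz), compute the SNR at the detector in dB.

Noise floor: N = −174 + 10 log₁₀(B) + NF
10 log₁₀(1.30×10⁸) = 81.14 dB
N = −174 + 81.14 + 3.79 = −89.07 dBm
SNR = P_sig − N = −71.2 − (−89.07) = 17.87 dB → 17.9 dB

17.9 dB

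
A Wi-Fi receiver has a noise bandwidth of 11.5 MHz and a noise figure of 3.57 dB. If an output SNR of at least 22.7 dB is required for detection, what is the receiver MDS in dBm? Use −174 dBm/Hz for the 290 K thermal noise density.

Sensitivity = −174 + 10 log₁₀(B) + NF + SNR_min
= −174 + 70.61 + 3.57 + 22.7
= −77.12 dBm → −77.1 dBm

−77.1 dBm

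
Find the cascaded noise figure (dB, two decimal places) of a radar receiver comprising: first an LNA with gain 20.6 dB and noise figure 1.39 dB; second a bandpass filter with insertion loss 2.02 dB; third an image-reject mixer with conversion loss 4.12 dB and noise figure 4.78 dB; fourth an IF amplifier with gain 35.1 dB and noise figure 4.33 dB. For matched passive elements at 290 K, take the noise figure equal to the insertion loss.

Convert to linear (a loss of L dB is a gain of −L dB): F_i = 10^(NF_i/10), G_i = 10^(G_i,dB/10)
  Stage 1: F_1 = 10^(1.39/10) = 1.377, G_1 = 10^(20.6/10) = 114.8
  Stage 2: F_2 = 10^(2.02/10) = 1.592, G_2 = 10^(−2.02/10) = 0.6281
  Stage 3: F_3 = 10^(4.78/10) = 3.006, G_3 = 10^(−4.12/10) = 0.3873
  Stage 4: F_4 = 10^(4.33/10) = 2.710, G_4 = 10^(35.1/10) = 3236
Friis cascade:
  F = 1.377 + (1.592 − 1)/114.8 + (3.006 − 1)/72.11 + (2.710 − 1)/27.93 = 1.471
NF = 10 log₁₀(1.471) = 1.68 dB

1.68 dB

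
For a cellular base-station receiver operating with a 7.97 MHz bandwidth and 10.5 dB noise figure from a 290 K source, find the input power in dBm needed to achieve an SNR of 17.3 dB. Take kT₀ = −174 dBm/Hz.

−77.2 dBm

Sensitivity = −174 + 10 log₁₀(B) + NF + SNR_min
= −174 + 69.01 + 10.5 + 17.3
= −77.19 dBm → −77.2 dBm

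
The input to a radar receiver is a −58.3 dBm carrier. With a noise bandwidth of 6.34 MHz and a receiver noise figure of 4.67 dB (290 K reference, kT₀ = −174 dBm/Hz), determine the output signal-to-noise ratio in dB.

43.0 dB

Noise floor: N = −174 + 10 log₁₀(B) + NF
10 log₁₀(6.34×10⁶) = 68.02 dB
N = −174 + 68.02 + 4.67 = −101.31 dBm
SNR = P_sig − N = −58.3 − (−101.31) = 43.01 dB → 43.0 dB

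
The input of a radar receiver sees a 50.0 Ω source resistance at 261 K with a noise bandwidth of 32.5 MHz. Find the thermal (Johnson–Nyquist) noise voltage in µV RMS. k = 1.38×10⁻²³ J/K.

V_n = √(4kTRB)
4kTRB = 4 × 1.38×10⁻²³ × 261 × 5.00×10¹ × 3.25×10⁷ = 2.34×10⁻¹¹ V²
V_n = √(2.34×10⁻¹¹) = 4.84×10⁻⁶ V = 4.84 µV

4.84 µV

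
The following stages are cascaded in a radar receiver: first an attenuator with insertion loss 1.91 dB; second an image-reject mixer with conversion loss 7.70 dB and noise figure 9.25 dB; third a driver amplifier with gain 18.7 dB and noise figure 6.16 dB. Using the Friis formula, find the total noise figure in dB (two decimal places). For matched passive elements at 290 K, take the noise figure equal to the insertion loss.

16.20 dB

Convert to linear (a loss of L dB is a gain of −L dB): F_i = 10^(NF_i/10), G_i = 10^(G_i,dB/10)
  Stage 1: F_1 = 10^(1.91/10) = 1.552, G_1 = 10^(−1.91/10) = 0.6442
  Stage 2: F_2 = 10^(9.25/10) = 8.414, G_2 = 10^(−7.70/10) = 0.1698
  Stage 3: F_3 = 10^(6.16/10) = 4.130, G_3 = 10^(18.7/10) = 74.13
Friis cascade:
  F = 1.552 + (8.414 − 1)/0.6442 + (4.130 − 1)/0.1094 = 41.68
NF = 10 log₁₀(41.68) = 16.20 dB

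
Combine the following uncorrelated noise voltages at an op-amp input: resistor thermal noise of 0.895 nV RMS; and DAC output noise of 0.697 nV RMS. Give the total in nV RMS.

Uncorrelated sources add in power (mean-square): V_tot = √(ΣV_i²)
V_tot = √[(8.95×10⁻¹⁰)² + (6.97×10⁻¹⁰)²] = 1.13×10⁻⁹ V = 1.13 nV

1.13 nV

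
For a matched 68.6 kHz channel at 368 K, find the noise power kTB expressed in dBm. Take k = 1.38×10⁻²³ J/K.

−124.6 dBm

P_n = kTB = 1.38×10⁻²³ × 368 × 6.86×10⁴ = 3.48×10⁻¹⁶ W
In dBm: 10 log₁₀(3.48×10⁻¹⁶ / 10⁻³) = −124.6 dBm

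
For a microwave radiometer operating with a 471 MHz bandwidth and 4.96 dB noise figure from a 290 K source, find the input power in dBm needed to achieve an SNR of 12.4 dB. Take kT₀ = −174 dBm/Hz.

−69.9 dBm

Sensitivity = −174 + 10 log₁₀(B) + NF + SNR_min
= −174 + 86.73 + 4.96 + 12.4
= −69.91 dBm → −69.9 dBm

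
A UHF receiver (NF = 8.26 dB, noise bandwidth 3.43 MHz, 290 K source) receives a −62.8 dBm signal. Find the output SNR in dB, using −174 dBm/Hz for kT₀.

Noise floor: N = −174 + 10 log₁₀(B) + NF
10 log₁₀(3.43×10⁶) = 65.35 dB
N = −174 + 65.35 + 8.26 = −100.39 dBm
SNR = P_sig − N = −62.8 − (−100.39) = 37.59 dB → 37.6 dB

37.6 dB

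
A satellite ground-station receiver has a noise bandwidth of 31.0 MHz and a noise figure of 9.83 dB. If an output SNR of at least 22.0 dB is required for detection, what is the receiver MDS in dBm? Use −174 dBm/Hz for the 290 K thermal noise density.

−67.3 dBm

Sensitivity = −174 + 10 log₁₀(B) + NF + SNR_min
= −174 + 74.91 + 9.83 + 22.0
= −67.26 dBm → −67.3 dBm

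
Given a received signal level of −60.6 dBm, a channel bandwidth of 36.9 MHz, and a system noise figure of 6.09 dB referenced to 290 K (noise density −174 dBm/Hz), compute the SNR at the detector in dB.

Noise floor: N = −174 + 10 log₁₀(B) + NF
10 log₁₀(3.69×10⁷) = 75.67 dB
N = −174 + 75.67 + 6.09 = −92.24 dBm
SNR = P_sig − N = −60.6 − (−92.24) = 31.64 dB → 31.6 dB

31.6 dB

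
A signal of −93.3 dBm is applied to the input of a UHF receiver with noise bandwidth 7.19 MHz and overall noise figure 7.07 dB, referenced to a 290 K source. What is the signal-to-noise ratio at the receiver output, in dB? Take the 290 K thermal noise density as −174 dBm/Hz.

Noise floor: N = −174 + 10 log₁₀(B) + NF
10 log₁₀(7.19×10⁶) = 68.57 dB
N = −174 + 68.57 + 7.07 = −98.36 dBm
SNR = P_sig − N = −93.3 − (−98.36) = 5.06 dB → 5.1 dB

5.1 dB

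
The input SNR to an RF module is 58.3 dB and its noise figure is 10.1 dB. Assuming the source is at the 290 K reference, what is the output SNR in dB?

By definition F = SNR_in/SNR_out, so in dB: SNR_out = SNR_in − NF
SNR_out = 58.3 − 10.1 = 48.2 dB

48.2 dB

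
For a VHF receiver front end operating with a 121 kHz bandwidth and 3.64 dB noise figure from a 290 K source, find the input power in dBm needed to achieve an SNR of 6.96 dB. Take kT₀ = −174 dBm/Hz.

Sensitivity = −174 + 10 log₁₀(B) + NF + SNR_min
= −174 + 50.83 + 3.64 + 6.96
= −112.57 dBm → −112.6 dBm

−112.6 dBm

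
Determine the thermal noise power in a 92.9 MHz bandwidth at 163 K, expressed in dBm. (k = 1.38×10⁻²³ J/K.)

−96.8 dBm

P_n = kTB = 1.38×10⁻²³ × 163 × 9.29×10⁷ = 2.09×10⁻¹³ W
In dBm: 10 log₁₀(2.09×10⁻¹³ / 10⁻³) = −96.8 dBm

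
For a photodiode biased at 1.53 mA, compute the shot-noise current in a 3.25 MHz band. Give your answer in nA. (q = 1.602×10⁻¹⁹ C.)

39.9 nA

I_n = √(2qI·B)
2qI·B = 2 × 1.602×10⁻¹⁹ × 1.53×10⁻³ × 3.25×10⁶ = 1.59×10⁻¹⁵ A²
I_n = √(1.59×10⁻¹⁵) = 3.99×10⁻⁸ A = 39.9 nA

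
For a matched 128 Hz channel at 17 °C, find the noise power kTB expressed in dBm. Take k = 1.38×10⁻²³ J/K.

−152.9 dBm

T = 17 °C + 273.15 = 290.15 K
P_n = kTB = 1.38×10⁻²³ × 290.15 × 1.28×10² = 5.13×10⁻¹⁹ W
In dBm: 10 log₁₀(5.13×10⁻¹⁹ / 10⁻³) = −152.9 dBm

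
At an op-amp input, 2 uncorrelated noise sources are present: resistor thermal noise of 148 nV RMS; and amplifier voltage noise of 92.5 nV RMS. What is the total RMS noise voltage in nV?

175 nV

Uncorrelated sources add in power (mean-square): V_tot = √(ΣV_i²)
V_tot = √[(1.48×10⁻⁷)² + (9.25×10⁻⁸)²] = 1.75×10⁻⁷ V = 175 nV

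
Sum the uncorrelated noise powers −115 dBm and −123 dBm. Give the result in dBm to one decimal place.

−114.4 dBm

Convert to linear, add, convert back:
P₁ = 3.16×10⁻¹⁵ W, P₂ = 5.01×10⁻¹⁶ W
P_tot = 3.66×10⁻¹⁵ W → 10 log₁₀(P_tot / 10⁻³) = −114.4 dBm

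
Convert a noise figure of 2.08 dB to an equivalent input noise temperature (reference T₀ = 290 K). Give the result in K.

F = 10^(2.08/10) = 1.61436
T_e = (F − 1)·T₀ = (1.61436 − 1) × 290 = 178 K

178 K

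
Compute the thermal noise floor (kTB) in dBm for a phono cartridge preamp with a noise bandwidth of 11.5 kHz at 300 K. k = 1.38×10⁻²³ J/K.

−133.2 dBm

P_n = kTB = 1.38×10⁻²³ × 300 × 1.15×10⁴ = 4.76×10⁻¹⁷ W
In dBm: 10 log₁₀(4.76×10⁻¹⁷ / 10⁻³) = −133.2 dBm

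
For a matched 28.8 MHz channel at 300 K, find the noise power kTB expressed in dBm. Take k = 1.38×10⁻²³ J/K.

P_n = kTB = 1.38×10⁻²³ × 300 × 2.88×10⁷ = 1.19×10⁻¹³ W
In dBm: 10 log₁₀(1.19×10⁻¹³ / 10⁻³) = −99.2 dBm

−99.2 dBm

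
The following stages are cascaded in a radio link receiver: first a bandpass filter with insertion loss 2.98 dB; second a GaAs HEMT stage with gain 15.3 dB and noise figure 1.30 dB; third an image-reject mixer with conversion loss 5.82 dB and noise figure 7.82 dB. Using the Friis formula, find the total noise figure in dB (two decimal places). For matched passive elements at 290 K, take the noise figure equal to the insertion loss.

Convert to linear (a loss of L dB is a gain of −L dB): F_i = 10^(NF_i/10), G_i = 10^(G_i,dB/10)
  Stage 1: F_1 = 10^(2.98/10) = 1.986, G_1 = 10^(−2.98/10) = 0.5035
  Stage 2: F_2 = 10^(1.30/10) = 1.349, G_2 = 10^(15.3/10) = 33.88
  Stage 3: F_3 = 10^(7.82/10) = 6.053, G_3 = 10^(−5.82/10) = 0.2618
Friis cascade:
  F = 1.986 + (1.349 − 1)/0.5035 + (6.053 − 1)/17.06 = 2.975
NF = 10 log₁₀(2.975) = 4.74 dB

4.74 dB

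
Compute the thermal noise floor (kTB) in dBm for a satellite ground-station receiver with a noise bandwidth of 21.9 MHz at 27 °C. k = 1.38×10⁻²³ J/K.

T = 27 °C + 273.15 = 300.15 K
P_n = kTB = 1.38×10⁻²³ × 300.15 × 2.19×10⁷ = 9.07×10⁻¹⁴ W
In dBm: 10 log₁₀(9.07×10⁻¹⁴ / 10⁻³) = −100.4 dBm

−100.4 dBm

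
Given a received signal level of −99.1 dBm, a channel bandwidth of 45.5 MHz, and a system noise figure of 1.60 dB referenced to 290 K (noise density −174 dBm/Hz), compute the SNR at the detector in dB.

Noise floor: N = −174 + 10 log₁₀(B) + NF
10 log₁₀(4.55×10⁷) = 76.58 dB
N = −174 + 76.58 + 1.60 = −95.82 dBm
SNR = P_sig − N = −99.1 − (−95.82) = −3.28 dB → −3.3 dB

−3.3 dB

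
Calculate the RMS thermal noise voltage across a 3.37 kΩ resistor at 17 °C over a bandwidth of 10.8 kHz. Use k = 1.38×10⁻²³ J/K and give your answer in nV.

T = 17 °C + 273.15 = 290.15 K
V_n = √(4kTRB)
4kTRB = 4 × 1.38×10⁻²³ × 290.15 × 3.37×10³ × 1.08×10⁴ = 5.83×10⁻¹³ V²
V_n = √(5.83×10⁻¹³) = 7.63×10⁻⁷ V = 763 nV

763 nV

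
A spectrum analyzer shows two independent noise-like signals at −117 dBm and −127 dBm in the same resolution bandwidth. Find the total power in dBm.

−116.6 dBm

Convert to linear, add, convert back:
P₁ = 2.00×10⁻¹⁵ W, P₂ = 2.00×10⁻¹⁶ W
P_tot = 2.19×10⁻¹⁵ W → 10 log₁₀(P_tot / 10⁻³) = −116.6 dBm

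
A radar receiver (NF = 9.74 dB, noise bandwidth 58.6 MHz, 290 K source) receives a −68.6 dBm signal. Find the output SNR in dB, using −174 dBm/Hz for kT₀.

Noise floor: N = −174 + 10 log₁₀(B) + NF
10 log₁₀(5.86×10⁷) = 77.68 dB
N = −174 + 77.68 + 9.74 = −86.58 dBm
SNR = P_sig − N = −68.6 − (−86.58) = 17.98 dB → 18.0 dB

18.0 dB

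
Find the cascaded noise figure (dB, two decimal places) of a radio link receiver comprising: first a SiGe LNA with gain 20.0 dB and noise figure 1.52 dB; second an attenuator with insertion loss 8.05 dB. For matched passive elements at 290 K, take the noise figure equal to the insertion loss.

1.68 dB

Convert to linear (a loss of L dB is a gain of −L dB): F_i = 10^(NF_i/10), G_i = 10^(G_i,dB/10)
  Stage 1: F_1 = 10^(1.52/10) = 1.419, G_1 = 10^(20.0/10) = 100.0
  Stage 2: F_2 = 10^(8.05/10) = 6.383, G_2 = 10^(−8.05/10) = 0.1567
Friis cascade:
  F = 1.419 + (6.383 − 1)/100.0 = 1.473
NF = 10 log₁₀(1.473) = 1.68 dB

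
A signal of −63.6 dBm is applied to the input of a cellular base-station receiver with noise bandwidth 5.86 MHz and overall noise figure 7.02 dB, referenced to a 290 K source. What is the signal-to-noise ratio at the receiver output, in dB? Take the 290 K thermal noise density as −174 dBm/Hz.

Noise floor: N = −174 + 10 log₁₀(B) + NF
10 log₁₀(5.86×10⁶) = 67.68 dB
N = −174 + 67.68 + 7.02 = −99.30 dBm
SNR = P_sig − N = −63.6 − (−99.30) = 35.70 dB → 35.7 dB

35.7 dB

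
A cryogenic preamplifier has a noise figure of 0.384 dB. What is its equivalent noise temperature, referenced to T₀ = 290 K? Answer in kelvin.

26.8 K

F = 10^(0.384/10) = 1.09245
T_e = (F − 1)·T₀ = (1.09245 − 1) × 290 = 26.8 K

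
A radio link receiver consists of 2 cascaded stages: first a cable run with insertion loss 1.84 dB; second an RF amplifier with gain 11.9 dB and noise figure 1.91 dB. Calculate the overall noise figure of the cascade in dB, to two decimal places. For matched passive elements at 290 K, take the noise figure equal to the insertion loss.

3.75 dB

Convert to linear (a loss of L dB is a gain of −L dB): F_i = 10^(NF_i/10), G_i = 10^(G_i,dB/10)
  Stage 1: F_1 = 10^(1.84/10) = 1.528, G_1 = 10^(−1.84/10) = 0.6546
  Stage 2: F_2 = 10^(1.91/10) = 1.552, G_2 = 10^(11.9/10) = 15.49
Friis cascade:
  F = 1.528 + (1.552 − 1)/0.6546 = 2.371
NF = 10 log₁₀(2.371) = 3.75 dB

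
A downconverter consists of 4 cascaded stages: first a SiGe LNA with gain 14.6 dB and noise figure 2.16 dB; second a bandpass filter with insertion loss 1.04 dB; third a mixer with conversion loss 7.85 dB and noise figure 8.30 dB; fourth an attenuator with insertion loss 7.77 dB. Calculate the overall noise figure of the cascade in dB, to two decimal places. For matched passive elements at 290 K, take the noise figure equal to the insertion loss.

Convert to linear (a loss of L dB is a gain of −L dB): F_i = 10^(NF_i/10), G_i = 10^(G_i,dB/10)
  Stage 1: F_1 = 10^(2.16/10) = 1.644, G_1 = 10^(14.6/10) = 28.84
  Stage 2: F_2 = 10^(1.04/10) = 1.271, G_2 = 10^(−1.04/10) = 0.7870
  Stage 3: F_3 = 10^(8.30/10) = 6.761, G_3 = 10^(−7.85/10) = 0.1641
  Stage 4: F_4 = 10^(7.77/10) = 5.984, G_4 = 10^(−7.77/10) = 0.1671
Friis cascade:
  F = 1.644 + (1.271 − 1)/28.84 + (6.761 − 1)/22.70 + (5.984 − 1)/3.724 = 3.246
NF = 10 log₁₀(3.246) = 5.11 dB

5.11 dB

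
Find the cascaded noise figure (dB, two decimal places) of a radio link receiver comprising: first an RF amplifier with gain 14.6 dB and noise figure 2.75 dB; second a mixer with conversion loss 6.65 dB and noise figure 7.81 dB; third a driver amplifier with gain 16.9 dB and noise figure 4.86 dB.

Convert to linear (a loss of L dB is a gain of −L dB): F_i = 10^(NF_i/10), G_i = 10^(G_i,dB/10)
  Stage 1: F_1 = 10^(2.75/10) = 1.884, G_1 = 10^(14.6/10) = 28.84
  Stage 2: F_2 = 10^(7.81/10) = 6.039, G_2 = 10^(−6.65/10) = 0.2163
  Stage 3: F_3 = 10^(4.86/10) = 3.062, G_3 = 10^(16.9/10) = 48.98
Friis cascade:
  F = 1.884 + (6.039 − 1)/28.84 + (3.062 − 1)/6.237 = 2.389
NF = 10 log₁₀(2.389) = 3.78 dB

3.78 dB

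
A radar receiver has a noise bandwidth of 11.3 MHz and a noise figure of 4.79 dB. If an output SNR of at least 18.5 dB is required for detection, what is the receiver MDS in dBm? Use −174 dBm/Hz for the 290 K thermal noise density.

Sensitivity = −174 + 10 log₁₀(B) + NF + SNR_min
= −174 + 70.53 + 4.79 + 18.5
= −80.18 dBm → −80.2 dBm

−80.2 dBm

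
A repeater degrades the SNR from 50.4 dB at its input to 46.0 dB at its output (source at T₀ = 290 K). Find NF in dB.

4.4 dB

NF (dB) = SNR_in(dB) − SNR_out(dB) when the source is at T₀
NF = 50.4 − 46.0 = 4.4 dB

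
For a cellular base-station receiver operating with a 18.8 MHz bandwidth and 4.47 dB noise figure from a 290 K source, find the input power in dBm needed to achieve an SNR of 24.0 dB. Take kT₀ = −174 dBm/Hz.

−72.8 dBm

Sensitivity = −174 + 10 log₁₀(B) + NF + SNR_min
= −174 + 72.74 + 4.47 + 24.0
= −72.79 dBm → −72.8 dBm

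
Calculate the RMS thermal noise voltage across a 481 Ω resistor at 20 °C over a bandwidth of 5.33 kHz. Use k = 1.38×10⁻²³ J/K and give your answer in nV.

T = 20 °C + 273.15 = 293.15 K
V_n = √(4kTRB)
4kTRB = 4 × 1.38×10⁻²³ × 293.15 × 4.81×10² × 5.33×10³ = 4.15×10⁻¹⁴ V²
V_n = √(4.15×10⁻¹⁴) = 2.04×10⁻⁷ V = 204 nV

204 nV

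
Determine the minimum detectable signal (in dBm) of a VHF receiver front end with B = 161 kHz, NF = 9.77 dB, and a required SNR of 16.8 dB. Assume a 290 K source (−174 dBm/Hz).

Sensitivity = −174 + 10 log₁₀(B) + NF + SNR_min
= −174 + 52.07 + 9.77 + 16.8
= −95.36 dBm → −95.4 dBm

−95.4 dBm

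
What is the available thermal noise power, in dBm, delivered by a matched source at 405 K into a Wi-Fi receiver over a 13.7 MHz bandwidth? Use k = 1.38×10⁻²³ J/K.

−101.2 dBm

P_n = kTB = 1.38×10⁻²³ × 405 × 1.37×10⁷ = 7.66×10⁻¹⁴ W
In dBm: 10 log₁₀(7.66×10⁻¹⁴ / 10⁻³) = −101.2 dBm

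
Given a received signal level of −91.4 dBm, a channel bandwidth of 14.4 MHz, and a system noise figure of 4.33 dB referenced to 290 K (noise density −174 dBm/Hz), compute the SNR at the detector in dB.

6.7 dB

Noise floor: N = −174 + 10 log₁₀(B) + NF
10 log₁₀(1.44×10⁷) = 71.58 dB
N = −174 + 71.58 + 4.33 = −98.09 dBm
SNR = P_sig − N = −91.4 − (−98.09) = 6.69 dB → 6.7 dB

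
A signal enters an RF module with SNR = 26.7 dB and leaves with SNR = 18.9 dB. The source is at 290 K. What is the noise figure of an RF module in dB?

NF (dB) = SNR_in(dB) − SNR_out(dB) when the source is at T₀
NF = 26.7 − 18.9 = 7.8 dB

7.8 dB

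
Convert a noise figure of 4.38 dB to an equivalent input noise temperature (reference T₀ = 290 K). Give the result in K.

F = 10^(4.38/10) = 2.74157
T_e = (F − 1)·T₀ = (2.74157 − 1) × 290 = 505 K

505 K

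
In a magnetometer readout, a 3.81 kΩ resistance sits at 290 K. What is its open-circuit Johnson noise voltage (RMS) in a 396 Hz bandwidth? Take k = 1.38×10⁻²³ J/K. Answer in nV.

155 nV

V_n = √(4kTRB)
4kTRB = 4 × 1.38×10⁻²³ × 290 × 3.81×10³ × 3.96×10² = 2.42×10⁻¹⁴ V²
V_n = √(2.42×10⁻¹⁴) = 1.55×10⁻⁷ V = 155 nV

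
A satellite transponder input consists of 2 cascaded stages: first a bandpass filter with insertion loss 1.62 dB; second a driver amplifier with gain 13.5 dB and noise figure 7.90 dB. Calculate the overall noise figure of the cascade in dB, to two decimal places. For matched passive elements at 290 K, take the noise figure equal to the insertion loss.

Convert to linear (a loss of L dB is a gain of −L dB): F_i = 10^(NF_i/10), G_i = 10^(G_i,dB/10)
  Stage 1: F_1 = 10^(1.62/10) = 1.452, G_1 = 10^(−1.62/10) = 0.6887
  Stage 2: F_2 = 10^(7.90/10) = 6.166, G_2 = 10^(13.5/10) = 22.39
Friis cascade:
  F = 1.452 + (6.166 − 1)/0.6887 = 8.954
NF = 10 log₁₀(8.954) = 9.52 dB

9.52 dB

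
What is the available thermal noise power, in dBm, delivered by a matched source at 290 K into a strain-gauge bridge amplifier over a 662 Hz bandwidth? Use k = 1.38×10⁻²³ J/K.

P_n = kTB = 1.38×10⁻²³ × 290 × 6.62×10² = 2.65×10⁻¹⁸ W
In dBm: 10 log₁₀(2.65×10⁻¹⁸ / 10⁻³) = −145.8 dBm

−145.8 dBm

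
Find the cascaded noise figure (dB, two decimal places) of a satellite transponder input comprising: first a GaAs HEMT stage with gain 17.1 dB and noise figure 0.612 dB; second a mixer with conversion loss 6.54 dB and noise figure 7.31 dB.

Convert to linear (a loss of L dB is a gain of −L dB): F_i = 10^(NF_i/10), G_i = 10^(G_i,dB/10)
  Stage 1: F_1 = 10^(0.612/10) = 1.151, G_1 = 10^(17.1/10) = 51.29
  Stage 2: F_2 = 10^(7.31/10) = 5.383, G_2 = 10^(−6.54/10) = 0.2218
Friis cascade:
  F = 1.151 + (5.383 − 1)/51.29 = 1.237
NF = 10 log₁₀(1.237) = 0.92 dB

0.92 dB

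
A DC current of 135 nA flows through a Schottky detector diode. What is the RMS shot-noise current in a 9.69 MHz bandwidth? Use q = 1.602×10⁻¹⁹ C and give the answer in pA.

I_n = √(2qI·B)
2qI·B = 2 × 1.602×10⁻¹⁹ × 1.35×10⁻⁷ × 9.69×10⁶ = 4.19×10⁻¹⁹ A²
I_n = √(4.19×10⁻¹⁹) = 6.47×10⁻¹⁰ A = 647 pA

647 pA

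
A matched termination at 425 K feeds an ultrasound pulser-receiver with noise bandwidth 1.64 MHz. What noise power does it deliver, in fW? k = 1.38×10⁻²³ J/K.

P_n = kTB = 1.38×10⁻²³ × 425 × 1.64×10⁶ = 9.62×10⁻¹⁵ W = 9.62 fW

9.62 fW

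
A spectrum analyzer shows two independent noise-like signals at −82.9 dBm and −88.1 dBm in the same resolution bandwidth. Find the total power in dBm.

−81.8 dBm

Convert to linear, add, convert back:
P₁ = 5.13×10⁻¹² W, P₂ = 1.55×10⁻¹² W
P_tot = 6.68×10⁻¹² W → 10 log₁₀(P_tot / 10⁻³) = −81.8 dBm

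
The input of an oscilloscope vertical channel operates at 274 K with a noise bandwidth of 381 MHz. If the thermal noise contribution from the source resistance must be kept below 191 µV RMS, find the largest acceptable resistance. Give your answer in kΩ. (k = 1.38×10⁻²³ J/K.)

Johnson–Nyquist: V_n = √(4kTRB) ⇒ R = V_n² / (4kTB)
4kTB = 4 × 1.38×10⁻²³ × 274 × 3.81×10⁸ = 5.76×10⁻¹²
R = (1.91×10⁻⁴)² / 5.76×10⁻¹² = 6.33×10³ Ω = 6.33 kΩ

6.33 kΩ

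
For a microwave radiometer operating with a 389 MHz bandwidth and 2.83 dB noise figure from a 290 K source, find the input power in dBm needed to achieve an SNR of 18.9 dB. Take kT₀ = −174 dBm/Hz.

Sensitivity = −174 + 10 log₁₀(B) + NF + SNR_min
= −174 + 85.9 + 2.83 + 18.9
= −66.37 dBm → −66.4 dBm

−66.4 dBm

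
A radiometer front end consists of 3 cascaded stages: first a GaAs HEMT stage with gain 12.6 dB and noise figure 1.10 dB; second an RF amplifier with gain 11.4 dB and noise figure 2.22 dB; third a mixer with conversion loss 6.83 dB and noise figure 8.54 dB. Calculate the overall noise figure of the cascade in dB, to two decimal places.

1.30 dB

Convert to linear (a loss of L dB is a gain of −L dB): F_i = 10^(NF_i/10), G_i = 10^(G_i,dB/10)
  Stage 1: F_1 = 10^(1.10/10) = 1.288, G_1 = 10^(12.6/10) = 18.20
  Stage 2: F_2 = 10^(2.22/10) = 1.667, G_2 = 10^(11.4/10) = 13.80
  Stage 3: F_3 = 10^(8.54/10) = 7.145, G_3 = 10^(−6.83/10) = 0.2075
Friis cascade:
  F = 1.288 + (1.667 − 1)/18.20 + (7.145 − 1)/251.2 = 1.349
NF = 10 log₁₀(1.349) = 1.30 dB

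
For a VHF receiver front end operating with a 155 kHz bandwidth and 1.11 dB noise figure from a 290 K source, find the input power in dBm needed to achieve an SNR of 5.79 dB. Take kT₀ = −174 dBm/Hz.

Sensitivity = −174 + 10 log₁₀(B) + NF + SNR_min
= −174 + 51.9 + 1.11 + 5.79
= −115.20 dBm → −115.2 dBm

−115.2 dBm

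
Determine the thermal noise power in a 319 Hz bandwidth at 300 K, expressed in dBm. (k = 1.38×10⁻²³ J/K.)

−148.8 dBm

P_n = kTB = 1.38×10⁻²³ × 300 × 3.19×10² = 1.32×10⁻¹⁸ W
In dBm: 10 log₁₀(1.32×10⁻¹⁸ / 10⁻³) = −148.8 dBm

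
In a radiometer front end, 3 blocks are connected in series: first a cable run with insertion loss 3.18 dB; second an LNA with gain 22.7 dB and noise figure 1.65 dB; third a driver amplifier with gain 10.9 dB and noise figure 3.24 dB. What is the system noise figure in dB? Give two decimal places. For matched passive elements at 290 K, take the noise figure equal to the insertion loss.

4.85 dB

Convert to linear (a loss of L dB is a gain of −L dB): F_i = 10^(NF_i/10), G_i = 10^(G_i,dB/10)
  Stage 1: F_1 = 10^(3.18/10) = 2.080, G_1 = 10^(−3.18/10) = 0.4808
  Stage 2: F_2 = 10^(1.65/10) = 1.462, G_2 = 10^(22.7/10) = 186.2
  Stage 3: F_3 = 10^(3.24/10) = 2.109, G_3 = 10^(10.9/10) = 12.30
Friis cascade:
  F = 2.080 + (1.462 − 1)/0.4808 + (2.109 − 1)/89.54 = 3.053
NF = 10 log₁₀(3.053) = 4.85 dB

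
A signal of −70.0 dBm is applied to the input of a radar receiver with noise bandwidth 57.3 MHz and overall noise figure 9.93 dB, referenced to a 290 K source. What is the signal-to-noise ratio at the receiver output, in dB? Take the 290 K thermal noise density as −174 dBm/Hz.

16.5 dB

Noise floor: N = −174 + 10 log₁₀(B) + NF
10 log₁₀(5.73×10⁷) = 77.58 dB
N = −174 + 77.58 + 9.93 = −86.49 dBm
SNR = P_sig − N = −70.0 − (−86.49) = 16.49 dB → 16.5 dB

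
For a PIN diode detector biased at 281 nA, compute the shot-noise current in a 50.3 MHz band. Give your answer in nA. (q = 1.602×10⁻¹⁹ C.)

2.13 nA

I_n = √(2qI·B)
2qI·B = 2 × 1.602×10⁻¹⁹ × 2.81×10⁻⁷ × 5.03×10⁷ = 4.53×10⁻¹⁸ A²
I_n = √(4.53×10⁻¹⁸) = 2.13×10⁻⁹ A = 2.13 nA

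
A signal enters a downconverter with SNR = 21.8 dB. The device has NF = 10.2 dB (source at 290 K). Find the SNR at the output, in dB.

By definition F = SNR_in/SNR_out, so in dB: SNR_out = SNR_in − NF
SNR_out = 21.8 − 10.2 = 11.6 dB

11.6 dB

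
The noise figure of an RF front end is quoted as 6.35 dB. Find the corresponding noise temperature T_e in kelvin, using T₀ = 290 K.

961 K

F = 10^(6.35/10) = 4.31519
T_e = (F − 1)·T₀ = (4.31519 − 1) × 290 = 961 K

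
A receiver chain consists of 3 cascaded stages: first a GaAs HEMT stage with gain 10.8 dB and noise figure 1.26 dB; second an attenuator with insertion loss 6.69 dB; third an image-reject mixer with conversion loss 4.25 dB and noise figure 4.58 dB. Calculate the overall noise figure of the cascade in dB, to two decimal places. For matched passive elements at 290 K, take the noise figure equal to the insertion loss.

3.74 dB

Convert to linear (a loss of L dB is a gain of −L dB): F_i = 10^(NF_i/10), G_i = 10^(G_i,dB/10)
  Stage 1: F_1 = 10^(1.26/10) = 1.337, G_1 = 10^(10.8/10) = 12.02
  Stage 2: F_2 = 10^(6.69/10) = 4.667, G_2 = 10^(−6.69/10) = 0.2143
  Stage 3: F_3 = 10^(4.58/10) = 2.871, G_3 = 10^(−4.25/10) = 0.3758
Friis cascade:
  F = 1.337 + (4.667 − 1)/12.02 + (2.871 − 1)/2.576 = 2.368
NF = 10 log₁₀(2.368) = 3.74 dB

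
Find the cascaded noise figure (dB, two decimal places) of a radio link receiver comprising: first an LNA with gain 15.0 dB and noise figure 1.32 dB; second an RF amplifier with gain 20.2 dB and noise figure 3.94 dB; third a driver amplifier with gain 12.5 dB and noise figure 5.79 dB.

1.47 dB

Convert to linear (a loss of L dB is a gain of −L dB): F_i = 10^(NF_i/10), G_i = 10^(G_i,dB/10)
  Stage 1: F_1 = 10^(1.32/10) = 1.355, G_1 = 10^(15.0/10) = 31.62
  Stage 2: F_2 = 10^(3.94/10) = 2.477, G_2 = 10^(20.2/10) = 104.7
  Stage 3: F_3 = 10^(5.79/10) = 3.793, G_3 = 10^(12.5/10) = 17.78
Friis cascade:
  F = 1.355 + (2.477 − 1)/31.62 + (3.793 − 1)/3311 = 1.403
NF = 10 log₁₀(1.403) = 1.47 dB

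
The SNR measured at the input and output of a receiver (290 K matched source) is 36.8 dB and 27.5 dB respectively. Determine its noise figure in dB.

9.3 dB

NF (dB) = SNR_in(dB) − SNR_out(dB) when the source is at T₀
NF = 36.8 − 27.5 = 9.3 dB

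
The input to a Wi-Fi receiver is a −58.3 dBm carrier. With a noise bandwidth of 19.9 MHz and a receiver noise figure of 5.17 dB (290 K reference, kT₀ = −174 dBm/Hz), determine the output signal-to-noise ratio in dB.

Noise floor: N = −174 + 10 log₁₀(B) + NF
10 log₁₀(1.99×10⁷) = 72.99 dB
N = −174 + 72.99 + 5.17 = −95.84 dBm
SNR = P_sig − N = −58.3 − (−95.84) = 37.54 dB → 37.5 dB

37.5 dB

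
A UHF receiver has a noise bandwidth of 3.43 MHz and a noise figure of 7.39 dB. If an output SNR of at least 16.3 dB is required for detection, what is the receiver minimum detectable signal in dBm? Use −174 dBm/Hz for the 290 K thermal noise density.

−85.0 dBm

Sensitivity = −174 + 10 log₁₀(B) + NF + SNR_min
= −174 + 65.35 + 7.39 + 16.3
= −84.96 dBm → −85.0 dBm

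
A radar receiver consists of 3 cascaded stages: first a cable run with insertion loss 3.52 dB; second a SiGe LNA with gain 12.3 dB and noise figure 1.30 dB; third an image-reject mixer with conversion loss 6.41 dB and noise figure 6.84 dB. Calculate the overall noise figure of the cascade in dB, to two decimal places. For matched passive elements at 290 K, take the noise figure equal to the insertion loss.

Convert to linear (a loss of L dB is a gain of −L dB): F_i = 10^(NF_i/10), G_i = 10^(G_i,dB/10)
  Stage 1: F_1 = 10^(3.52/10) = 2.249, G_1 = 10^(−3.52/10) = 0.4446
  Stage 2: F_2 = 10^(1.30/10) = 1.349, G_2 = 10^(12.3/10) = 16.98
  Stage 3: F_3 = 10^(6.84/10) = 4.831, G_3 = 10^(−6.41/10) = 0.2286
Friis cascade:
  F = 2.249 + (1.349 − 1)/0.4446 + (4.831 − 1)/7.551 = 3.541
NF = 10 log₁₀(3.541) = 5.49 dB

5.49 dB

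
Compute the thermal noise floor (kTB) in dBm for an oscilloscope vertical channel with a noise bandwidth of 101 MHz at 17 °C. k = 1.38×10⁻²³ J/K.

−93.9 dBm

T = 17 °C + 273.15 = 290.15 K
P_n = kTB = 1.38×10⁻²³ × 290.15 × 1.01×10⁸ = 4.04×10⁻¹³ W
In dBm: 10 log₁₀(4.04×10⁻¹³ / 10⁻³) = −93.9 dBm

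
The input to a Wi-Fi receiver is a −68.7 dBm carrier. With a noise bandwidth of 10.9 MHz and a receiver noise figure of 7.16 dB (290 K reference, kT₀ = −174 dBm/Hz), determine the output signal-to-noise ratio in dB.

Noise floor: N = −174 + 10 log₁₀(B) + NF
10 log₁₀(1.09×10⁷) = 70.37 dB
N = −174 + 70.37 + 7.16 = −96.47 dBm
SNR = P_sig − N = −68.7 − (−96.47) = 27.77 dB → 27.8 dB

27.8 dB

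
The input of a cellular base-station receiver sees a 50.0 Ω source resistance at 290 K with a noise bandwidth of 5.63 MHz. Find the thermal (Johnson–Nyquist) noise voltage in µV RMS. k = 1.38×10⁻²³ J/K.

2.12 µV

V_n = √(4kTRB)
4kTRB = 4 × 1.38×10⁻²³ × 290 × 5.00×10¹ × 5.63×10⁶ = 4.51×10⁻¹² V²
V_n = √(4.51×10⁻¹²) = 2.12×10⁻⁶ V = 2.12 µV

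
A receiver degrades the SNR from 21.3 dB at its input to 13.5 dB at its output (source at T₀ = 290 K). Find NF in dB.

7.8 dB

NF (dB) = SNR_in(dB) − SNR_out(dB) when the source is at T₀
NF = 21.3 − 13.5 = 7.8 dB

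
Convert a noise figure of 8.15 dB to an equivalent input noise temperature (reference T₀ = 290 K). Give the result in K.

1604 K

F = 10^(8.15/10) = 6.53131
T_e = (F − 1)·T₀ = (6.53131 − 1) × 290 = 1604 K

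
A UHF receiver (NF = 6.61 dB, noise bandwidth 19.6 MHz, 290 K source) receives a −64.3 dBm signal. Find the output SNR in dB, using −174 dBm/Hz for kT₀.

30.2 dB

Noise floor: N = −174 + 10 log₁₀(B) + NF
10 log₁₀(1.96×10⁷) = 72.92 dB
N = −174 + 72.92 + 6.61 = −94.47 dBm
SNR = P_sig − N = −64.3 − (−94.47) = 30.17 dB → 30.2 dB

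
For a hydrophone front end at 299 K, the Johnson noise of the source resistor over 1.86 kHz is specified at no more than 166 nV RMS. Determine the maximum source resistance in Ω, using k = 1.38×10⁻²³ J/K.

Johnson–Nyquist: V_n = √(4kTRB) ⇒ R = V_n² / (4kTB)
4kTB = 4 × 1.38×10⁻²³ × 299 × 1.86×10³ = 3.07×10⁻¹⁷
R = (1.66×10⁻⁷)² / 3.07×10⁻¹⁷ = 8.98×10² Ω = 898 Ω

898 Ω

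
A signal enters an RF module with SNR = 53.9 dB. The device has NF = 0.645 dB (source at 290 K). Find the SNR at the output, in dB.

By definition F = SNR_in/SNR_out, so in dB: SNR_out = SNR_in − NF
SNR_out = 53.9 − 0.645 = 53.255 dB

53.255 dB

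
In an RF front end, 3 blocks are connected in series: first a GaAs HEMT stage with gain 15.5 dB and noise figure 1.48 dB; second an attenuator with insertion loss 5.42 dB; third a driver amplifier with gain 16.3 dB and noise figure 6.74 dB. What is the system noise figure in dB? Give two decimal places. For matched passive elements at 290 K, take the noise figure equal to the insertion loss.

2.65 dB

Convert to linear (a loss of L dB is a gain of −L dB): F_i = 10^(NF_i/10), G_i = 10^(G_i,dB/10)
  Stage 1: F_1 = 10^(1.48/10) = 1.406, G_1 = 10^(15.5/10) = 35.48
  Stage 2: F_2 = 10^(5.42/10) = 3.483, G_2 = 10^(−5.42/10) = 0.2871
  Stage 3: F_3 = 10^(6.74/10) = 4.721, G_3 = 10^(16.3/10) = 42.66
Friis cascade:
  F = 1.406 + (3.483 − 1)/35.48 + (4.721 − 1)/10.19 = 1.841
NF = 10 log₁₀(1.841) = 2.65 dB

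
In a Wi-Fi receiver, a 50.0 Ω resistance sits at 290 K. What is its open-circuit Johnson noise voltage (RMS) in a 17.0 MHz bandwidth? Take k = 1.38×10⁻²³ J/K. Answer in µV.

V_n = √(4kTRB)
4kTRB = 4 × 1.38×10⁻²³ × 290 × 5.00×10¹ × 1.70×10⁷ = 1.36×10⁻¹¹ V²
V_n = √(1.36×10⁻¹¹) = 3.69×10⁻⁶ V = 3.69 µV

3.69 µV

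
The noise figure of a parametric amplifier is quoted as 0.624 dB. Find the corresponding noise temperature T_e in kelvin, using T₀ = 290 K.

44.8 K

F = 10^(0.624/10) = 1.15452
T_e = (F − 1)·T₀ = (1.15452 − 1) × 290 = 44.8 K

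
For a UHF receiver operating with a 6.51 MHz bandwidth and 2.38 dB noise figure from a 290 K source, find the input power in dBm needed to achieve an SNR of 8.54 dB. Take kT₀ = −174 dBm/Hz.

−94.9 dBm

Sensitivity = −174 + 10 log₁₀(B) + NF + SNR_min
= −174 + 68.14 + 2.38 + 8.54
= −94.94 dBm → −94.9 dBm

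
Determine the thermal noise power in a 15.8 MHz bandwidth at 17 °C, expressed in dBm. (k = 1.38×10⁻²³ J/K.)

−102.0 dBm

T = 17 °C + 273.15 = 290.15 K
P_n = kTB = 1.38×10⁻²³ × 290.15 × 1.58×10⁷ = 6.33×10⁻¹⁴ W
In dBm: 10 log₁₀(6.33×10⁻¹⁴ / 10⁻³) = −102.0 dBm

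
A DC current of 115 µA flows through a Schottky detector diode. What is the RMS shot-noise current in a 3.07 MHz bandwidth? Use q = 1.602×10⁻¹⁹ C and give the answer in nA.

I_n = √(2qI·B)
2qI·B = 2 × 1.602×10⁻¹⁹ × 1.15×10⁻⁴ × 3.07×10⁶ = 1.13×10⁻¹⁶ A²
I_n = √(1.13×10⁻¹⁶) = 1.06×10⁻⁸ A = 10.6 nA

10.6 nA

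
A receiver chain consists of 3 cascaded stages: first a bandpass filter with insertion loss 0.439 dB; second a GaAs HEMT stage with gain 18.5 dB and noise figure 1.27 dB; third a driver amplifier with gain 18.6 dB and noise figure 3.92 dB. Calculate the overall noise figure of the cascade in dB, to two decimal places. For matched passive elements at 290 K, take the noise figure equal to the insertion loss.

Convert to linear (a loss of L dB is a gain of −L dB): F_i = 10^(NF_i/10), G_i = 10^(G_i,dB/10)
  Stage 1: F_1 = 10^(0.439/10) = 1.106, G_1 = 10^(−0.439/10) = 0.9039
  Stage 2: F_2 = 10^(1.27/10) = 1.340, G_2 = 10^(18.5/10) = 70.79
  Stage 3: F_3 = 10^(3.92/10) = 2.466, G_3 = 10^(18.6/10) = 72.44
Friis cascade:
  F = 1.106 + (1.340 − 1)/0.9039 + (2.466 − 1)/63.99 = 1.505
NF = 10 log₁₀(1.505) = 1.78 dB

1.78 dB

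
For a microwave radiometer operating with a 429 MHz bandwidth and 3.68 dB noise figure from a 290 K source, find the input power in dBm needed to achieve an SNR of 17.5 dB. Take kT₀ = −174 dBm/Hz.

−66.5 dBm

Sensitivity = −174 + 10 log₁₀(B) + NF + SNR_min
= −174 + 86.32 + 3.68 + 17.5
= −66.50 dBm → −66.5 dBm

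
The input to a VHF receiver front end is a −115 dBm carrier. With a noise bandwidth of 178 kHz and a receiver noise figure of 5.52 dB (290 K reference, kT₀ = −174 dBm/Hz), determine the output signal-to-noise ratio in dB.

1.0 dB

Noise floor: N = −174 + 10 log₁₀(B) + NF
10 log₁₀(1.78×10⁵) = 52.5 dB
N = −174 + 52.5 + 5.52 = −115.98 dBm
SNR = P_sig − N = −115 − (−115.98) = 0.98 dB → 1.0 dB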